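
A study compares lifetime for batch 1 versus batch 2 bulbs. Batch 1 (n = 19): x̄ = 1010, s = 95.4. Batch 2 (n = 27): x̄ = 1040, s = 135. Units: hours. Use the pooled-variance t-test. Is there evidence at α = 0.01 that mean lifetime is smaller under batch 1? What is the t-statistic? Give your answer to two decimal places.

-0.83

Let group 1 = batch 1, group 2 = batch 2. H0: μ_1 = μ_2; H1: μ_1 < μ_2 (two-sample pooled-variance t-test, left-tailed).
s_p² = [(19−1)·95.4² + (27−1)·135²]/(19+27−2) = 14492.5
t = (1010 − 1040)/√[14492.5·(1/19 + 1/27)] = -0.83
df = n₁ + n₂ − 2 = 44
p-value = P(T ≤ -0.83) ≈ 0.2049
Since p ≈ 0.2049 > α = 0.01, fail to reject H0; the evidence is not statistically significant.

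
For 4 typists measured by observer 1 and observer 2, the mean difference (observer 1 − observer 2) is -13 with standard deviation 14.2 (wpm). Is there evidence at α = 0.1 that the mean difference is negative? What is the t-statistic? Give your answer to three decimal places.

-1.831

H0: μ_d = 0; H1: μ_d < 0 (paired t-test on the differences, left-tailed).
t = d̄/(s_d/√n) = -13/(14.2/√4) = -1.831
df = n − 1 = 3
p-value = P(T ≤ -1.831) ≈ 0.0823
Since p ≈ 0.0823 < α = 0.1, reject H0; the evidence is statistically significant.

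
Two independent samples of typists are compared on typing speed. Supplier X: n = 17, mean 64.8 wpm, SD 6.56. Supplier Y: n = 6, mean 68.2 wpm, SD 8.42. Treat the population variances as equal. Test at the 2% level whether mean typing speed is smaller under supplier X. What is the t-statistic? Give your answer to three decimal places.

Let group 1 = supplier X, group 2 = supplier Y. H0: μ_1 = μ_2; H1: μ_1 < μ_2 (two-sample pooled-variance t-test, left-tailed).
s_p² = [(17−1)·6.56² + (6−1)·8.42²]/(17+6−2) = 49.6676
t = (64.8 − 68.2)/√[49.6676·(1/17 + 1/6)] = -1.016
df = n₁ + n₂ − 2 = 21
p-value = P(T ≤ -1.016) ≈ 0.161
Since p ≈ 0.161 > α = 0.02, fail to reject H0; the evidence is not statistically significant.

-1.016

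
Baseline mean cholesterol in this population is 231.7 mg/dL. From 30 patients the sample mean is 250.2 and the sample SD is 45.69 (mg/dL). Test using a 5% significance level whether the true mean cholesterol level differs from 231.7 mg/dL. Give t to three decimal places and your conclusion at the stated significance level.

H0: μ = 231.7; H1: μ ≠ 231.7 (one-sample t-test, two-sided).
t = (x̄ − μ₀)/(s/√n) = (250.2 − 231.7)/(45.69/√30) = 2.218
df = n − 1 = 29
Two-sided p-value ≈ 0.0346
Since p ≈ 0.0346 < α = 0.05, reject H0; the data support H1.

t = 2.218; reject H0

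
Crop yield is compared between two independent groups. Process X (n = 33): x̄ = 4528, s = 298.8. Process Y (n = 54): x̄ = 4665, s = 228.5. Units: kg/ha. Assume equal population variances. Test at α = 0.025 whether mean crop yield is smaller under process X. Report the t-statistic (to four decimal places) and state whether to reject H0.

Let group 1 = process X, group 2 = process Y. H0: μ_1 = μ_2; H1: μ_1 < μ_2 (two-sample pooled-variance t-test, left-tailed).
s_p² = [(33−1)·298.8² + (54−1)·228.5²]/(33+54−2) = 66167.7
t = (4528 − 4665)/√[66167.7·(1/33 + 1/54)] = -2.4104
df = n₁ + n₂ − 2 = 85
p-value = P(T ≤ -2.4104) ≈ 0.009
Since p ≈ 0.009 < α = 0.025, reject H0; the evidence is statistically significant.

t = -2.4104; reject H0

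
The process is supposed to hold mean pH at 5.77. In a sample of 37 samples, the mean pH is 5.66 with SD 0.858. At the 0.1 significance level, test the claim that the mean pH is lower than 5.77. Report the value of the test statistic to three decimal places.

-0.780

H0: μ = 5.77; H1: μ < 5.77 (one-sample t-test, left-tailed).
t = (x̄ − μ₀)/(s/√n) = (5.66 − 5.77)/(0.858/√37) = -0.780
df = n − 1 = 36
p-value = P(T ≤ -0.780) ≈ 0.220
Since p ≈ 0.220 > α = 0.1, fail to reject H0; the data do not provide sufficient evidence against H0.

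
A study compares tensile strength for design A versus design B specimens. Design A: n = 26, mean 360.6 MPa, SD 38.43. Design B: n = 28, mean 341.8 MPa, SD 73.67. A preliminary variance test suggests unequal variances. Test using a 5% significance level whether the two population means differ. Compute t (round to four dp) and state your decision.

Let group 1 = design A, group 2 = design B. H0: μ_1 = μ_2; H1: μ_1 ≠ μ_2 (Welch's two-sample t-test, two-sided).
t = (x̄_1 − x̄_2)/√(s_1²/n_1 + s_2²/n_2) = (360.6 − 341.8)/√(38.43²/26 + 73.67²/28) = 1.1875
Welch–Satterthwaite df ≈ 41.31
Two-sided p-value ≈ 0.2418
Since p ≈ 0.2418 > α = 0.05, fail to reject H0; the data do not provide sufficient evidence against H0.

t = 1.1875; fail to reject H0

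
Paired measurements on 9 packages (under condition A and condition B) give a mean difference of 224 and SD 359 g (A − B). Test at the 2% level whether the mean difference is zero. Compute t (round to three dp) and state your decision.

H0: μ_d = 0; H1: μ_d ≠ 0 (paired t-test on the differences, two-sided).
t = d̄/(s_d/√n) = 224/(359/√9) = 1.872
df = n − 1 = 8
Two-sided p-value ≈ 0.098
Since p ≈ 0.098 > α = 0.02, fail to reject H0; the data do not provide sufficient evidence against H0.

t = 1.872; fail to reject H0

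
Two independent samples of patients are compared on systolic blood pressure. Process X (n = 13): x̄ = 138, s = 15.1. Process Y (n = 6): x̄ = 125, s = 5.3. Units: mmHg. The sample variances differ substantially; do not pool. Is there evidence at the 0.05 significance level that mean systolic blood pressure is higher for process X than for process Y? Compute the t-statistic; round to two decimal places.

Let group 1 = process X, group 2 = process Y. H0: μ_1 = μ_2; H1: μ_1 > μ_2 (Welch's two-sample t-test, right-tailed).
t = (x̄_1 − x̄_2)/√(s_1²/n_1 + s_2²/n_2) = (138 − 125)/√(15.1²/13 + 5.3²/6) = 2.76
Welch–Satterthwaite df ≈ 16.45
p-value = P(T ≥ 2.76) ≈ 0.007
Since p ≈ 0.007 < α = 0.05, reject H0; the evidence is statistically significant.

2.76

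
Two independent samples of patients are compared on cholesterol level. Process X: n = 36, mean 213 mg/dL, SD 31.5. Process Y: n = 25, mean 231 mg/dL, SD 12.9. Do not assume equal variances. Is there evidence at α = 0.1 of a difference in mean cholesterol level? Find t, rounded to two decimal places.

-3.08

Let group 1 = process X, group 2 = process Y. H0: μ_1 = μ_2; H1: μ_1 ≠ μ_2 (Welch's two-sample t-test, two-sided).
t = (x̄_1 − x̄_2)/√(s_1²/n_1 + s_2²/n_2) = (213 − 231)/√(31.5²/36 + 12.9²/25) = -3.08
Welch–Satterthwaite df ≈ 49.72
Two-sided p-value ≈ 0.0034
Since p ≈ 0.0034 < α = 0.1, reject H0; the data support H1.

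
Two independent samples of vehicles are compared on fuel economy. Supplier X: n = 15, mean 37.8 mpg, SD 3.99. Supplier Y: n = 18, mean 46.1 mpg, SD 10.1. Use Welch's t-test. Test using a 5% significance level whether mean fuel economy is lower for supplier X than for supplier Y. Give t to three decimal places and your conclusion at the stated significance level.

Let group 1 = supplier X, group 2 = supplier Y. H0: μ_1 = μ_2; H1: μ_1 < μ_2 (Welch's two-sample t-test, left-tailed).
t = (x̄_1 − x̄_2)/√(s_1²/n_1 + s_2²/n_2) = (37.8 − 46.1)/√(3.99²/15 + 10.1²/18) = -3.200
Welch–Satterthwaite df ≈ 22.98
p-value = P(T ≤ -3.200) ≈ 0.0020
Since p ≈ 0.0020 < α = 0.05, reject H0; the evidence is statistically significant.

t = -3.200; reject H0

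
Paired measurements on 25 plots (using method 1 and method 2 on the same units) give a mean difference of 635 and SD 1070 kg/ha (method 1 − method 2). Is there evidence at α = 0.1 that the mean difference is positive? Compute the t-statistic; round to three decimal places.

2.967

H0: μ_d = 0; H1: μ_d > 0 (paired t-test on the differences, right-tailed).
t = d̄/(s_d/√n) = 635/(1070/√25) = 2.967
df = n − 1 = 24
p-value = P(T ≥ 2.967) ≈ 0.0034
Since p ≈ 0.0034 < α = 0.1, reject H0; the data support H1.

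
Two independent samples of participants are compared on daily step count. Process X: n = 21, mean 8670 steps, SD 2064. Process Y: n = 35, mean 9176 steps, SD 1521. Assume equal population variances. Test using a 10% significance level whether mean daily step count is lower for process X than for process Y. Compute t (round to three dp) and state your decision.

Let group 1 = process X, group 2 = process Y. H0: μ_1 = μ_2; H1: μ_1 < μ_2 (two-sample pooled-variance t-test, left-tailed).
s_p² = [(21−1)·2064² + (35−1)·1521²]/(21+35−2) = 3034420
t = (8670 − 9176)/√[3034420·(1/21 + 1/35)] = -1.052
df = n₁ + n₂ − 2 = 54
p-value = P(T ≤ -1.052) ≈ 0.149
Since p ≈ 0.149 > α = 0.1, fail to reject H0; the evidence is not statistically significant.

t = -1.052; fail to reject H0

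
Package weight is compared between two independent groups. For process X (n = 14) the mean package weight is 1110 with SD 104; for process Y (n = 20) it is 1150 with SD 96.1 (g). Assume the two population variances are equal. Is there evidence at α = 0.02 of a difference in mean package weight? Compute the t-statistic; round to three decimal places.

Let group 1 = process X, group 2 = process Y. H0: μ_1 = μ_2; H1: μ_1 ≠ μ_2 (two-sample pooled-variance t-test, two-sided).
s_p² = [(14−1)·104² + (20−1)·96.1²]/(14+20−2) = 9877.41
t = (1110 − 1150)/√[9877.41·(1/14 + 1/20)] = -1.155
df = n₁ + n₂ − 2 = 32
Two-sided p-value ≈ 0.2566
Since p ≈ 0.2566 > α = 0.02, fail to reject H0; the data do not provide sufficient evidence against H0.

-1.155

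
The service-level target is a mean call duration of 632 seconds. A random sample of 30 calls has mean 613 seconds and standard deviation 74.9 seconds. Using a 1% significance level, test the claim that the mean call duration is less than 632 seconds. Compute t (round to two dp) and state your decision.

t = -1.39; fail to reject H0

H0: μ = 632; H1: μ < 632 (one-sample t-test, left-tailed).
t = (x̄ − μ₀)/(s/√n) = (613 − 632)/(74.9/√30) = -1.39
df = n − 1 = 29
p-value = P(T ≤ -1.39) ≈ 0.0876
Since p ≈ 0.0876 > α = 0.01, fail to reject H0; the data do not provide sufficient evidence against H0.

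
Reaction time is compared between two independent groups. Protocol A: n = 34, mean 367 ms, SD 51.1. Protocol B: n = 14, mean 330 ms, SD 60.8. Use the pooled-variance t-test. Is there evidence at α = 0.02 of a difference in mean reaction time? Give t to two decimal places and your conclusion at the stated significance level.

Let group 1 = protocol A, group 2 = protocol B. H0: μ_1 = μ_2; H1: μ_1 ≠ μ_2 (two-sample pooled-variance t-test, two-sided).
s_p² = [(34−1)·51.1² + (14−1)·60.8²]/(34+14−2) = 2917.96
t = (367 − 330)/√[2917.96·(1/34 + 1/14)] = 2.16
df = n₁ + n₂ − 2 = 46
Two-sided p-value ≈ 0.036
Since p ≈ 0.036 > α = 0.02, fail to reject H0; the data do not provide sufficient evidence against H0.

t = 2.16; fail to reject H0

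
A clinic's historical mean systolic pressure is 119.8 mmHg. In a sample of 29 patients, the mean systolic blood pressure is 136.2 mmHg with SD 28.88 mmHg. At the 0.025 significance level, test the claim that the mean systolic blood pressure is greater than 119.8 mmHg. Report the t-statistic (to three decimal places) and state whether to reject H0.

H0: μ = 119.8; H1: μ > 119.8 (one-sample t-test, right-tailed).
t = (x̄ − μ₀)/(s/√n) = (136.2 − 119.8)/(28.88/√29) = 3.058
df = n − 1 = 28
p-value = P(T ≥ 3.058) ≈ 0.002
Since p ≈ 0.002 < α = 0.025, reject H0; the evidence is statistically significant.

t = 3.058; reject H0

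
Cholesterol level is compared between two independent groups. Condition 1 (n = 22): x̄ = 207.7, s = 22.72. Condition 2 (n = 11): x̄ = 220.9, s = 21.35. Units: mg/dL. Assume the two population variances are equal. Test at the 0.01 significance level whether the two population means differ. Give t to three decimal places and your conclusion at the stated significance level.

Let group 1 = condition 1, group 2 = condition 2. H0: μ_1 = μ_2; H1: μ_1 ≠ μ_2 (two-sample pooled-variance t-test, two-sided).
s_p² = [(22−1)·22.72² + (11−1)·21.35²]/(22+11−2) = 496.722
t = (207.7 − 220.9)/√[496.722·(1/22 + 1/11)] = -1.604
df = n₁ + n₂ − 2 = 31
Two-sided p-value ≈ 0.1189
Since p ≈ 0.1189 > α = 0.01, fail to reject H0; the evidence is not statistically significant.

t = -1.604; fail to reject H0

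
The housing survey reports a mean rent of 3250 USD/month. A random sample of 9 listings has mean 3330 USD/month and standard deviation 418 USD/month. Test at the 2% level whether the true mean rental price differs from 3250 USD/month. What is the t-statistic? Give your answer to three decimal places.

0.574

H0: μ = 3250; H1: μ ≠ 3250 (one-sample t-test, two-sided).
t = (x̄ − μ₀)/(s/√n) = (3330 − 3250)/(418/√9) = 0.574
df = n − 1 = 8
Two-sided p-value ≈ 0.5816
Since p ≈ 0.5816 > α = 0.02, fail to reject H0; the evidence is not statistically significant.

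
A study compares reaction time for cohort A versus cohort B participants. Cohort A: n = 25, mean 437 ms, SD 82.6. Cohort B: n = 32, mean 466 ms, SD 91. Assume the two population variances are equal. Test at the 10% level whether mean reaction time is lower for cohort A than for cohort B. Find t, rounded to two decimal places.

-1.24

Let group 1 = cohort A, group 2 = cohort B. H0: μ_1 = μ_2; H1: μ_1 < μ_2 (two-sample pooled-variance t-test, left-tailed).
s_p² = [(25−1)·82.6² + (32−1)·91²]/(25+32−2) = 7644.68
t = (437 − 466)/√[7644.68·(1/25 + 1/32)] = -1.24
df = n₁ + n₂ − 2 = 55
p-value = P(T ≤ -1.24) ≈ 0.1096
Since p ≈ 0.1096 > α = 0.1, fail to reject H0; the evidence is not statistically significant.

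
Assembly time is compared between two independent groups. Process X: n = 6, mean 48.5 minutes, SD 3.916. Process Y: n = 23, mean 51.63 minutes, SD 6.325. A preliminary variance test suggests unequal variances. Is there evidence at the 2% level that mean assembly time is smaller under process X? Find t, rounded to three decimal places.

-1.510

Let group 1 = process X, group 2 = process Y. H0: μ_1 = μ_2; H1: μ_1 < μ_2 (Welch's two-sample t-test, left-tailed).
t = (x̄_1 − x̄_2)/√(s_1²/n_1 + s_2²/n_2) = (48.5 − 51.63)/√(3.916²/6 + 6.325²/23) = -1.510
Welch–Satterthwaite df ≈ 12.78
p-value = P(T ≤ -1.510) ≈ 0.0777
Since p ≈ 0.0777 > α = 0.02, fail to reject H0; the evidence is not statistically significant.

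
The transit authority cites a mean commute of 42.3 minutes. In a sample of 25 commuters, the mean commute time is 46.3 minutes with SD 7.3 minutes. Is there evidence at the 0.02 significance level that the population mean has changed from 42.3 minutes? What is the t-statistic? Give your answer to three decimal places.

H0: μ = 42.3; H1: μ ≠ 42.3 (one-sample t-test, two-sided).
t = (x̄ − μ₀)/(s/√n) = (46.3 − 42.3)/(7.3/√25) = 2.740
df = n − 1 = 24
Two-sided p-value ≈ 0.0114
Since p ≈ 0.0114 < α = 0.02, reject H0; the evidence is statistically significant.

2.740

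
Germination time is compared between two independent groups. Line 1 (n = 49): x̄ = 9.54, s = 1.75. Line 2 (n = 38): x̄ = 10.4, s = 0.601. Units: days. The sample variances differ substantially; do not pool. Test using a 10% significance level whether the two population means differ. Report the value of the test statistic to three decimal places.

Let group 1 = line 1, group 2 = line 2. H0: μ_1 = μ_2; H1: μ_1 ≠ μ_2 (Welch's two-sample t-test, two-sided).
t = (x̄_1 − x̄_2)/√(s_1²/n_1 + s_2²/n_2) = (9.54 − 10.4)/√(1.75²/49 + 0.601²/38) = -3.205
Welch–Satterthwaite df ≈ 61.85
Two-sided p-value ≈ 0.0021
Since p ≈ 0.0021 < α = 0.1, reject H0; the evidence is statistically significant.

-3.205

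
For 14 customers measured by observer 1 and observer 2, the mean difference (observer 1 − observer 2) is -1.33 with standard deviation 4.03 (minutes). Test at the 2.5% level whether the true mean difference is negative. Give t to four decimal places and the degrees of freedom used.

H0: μ_d = 0; H1: μ_d < 0 (paired t-test on the differences, left-tailed).
t = d̄/(s_d/√n) = -1.33/(4.03/√14) = -1.2348
df = n − 1 = 13
p-value = P(T ≤ -1.2348) ≈ 0.1194
Since p ≈ 0.1194 > α = 0.025, fail to reject H0; the evidence is not statistically significant.

t = -1.2348, df = 13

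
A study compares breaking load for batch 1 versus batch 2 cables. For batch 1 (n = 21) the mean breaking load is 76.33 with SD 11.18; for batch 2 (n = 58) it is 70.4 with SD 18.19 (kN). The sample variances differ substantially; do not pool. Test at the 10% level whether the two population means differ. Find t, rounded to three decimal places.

Let group 1 = batch 1, group 2 = batch 2. H0: μ_1 = μ_2; H1: μ_1 ≠ μ_2 (Welch's two-sample t-test, two-sided).
t = (x̄_1 − x̄_2)/√(s_1²/n_1 + s_2²/n_2) = (76.33 − 70.4)/√(11.18²/21 + 18.19²/58) = 1.737
Welch–Satterthwaite df ≈ 58.01
Two-sided p-value ≈ 0.0877
Since p ≈ 0.0877 < α = 0.1, reject H0; the data support H1.

1.737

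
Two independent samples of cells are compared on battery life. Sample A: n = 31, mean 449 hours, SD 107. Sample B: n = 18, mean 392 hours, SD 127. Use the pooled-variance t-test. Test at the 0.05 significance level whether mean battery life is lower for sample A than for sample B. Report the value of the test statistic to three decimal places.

Let group 1 = sample A, group 2 = sample B. H0: μ_1 = μ_2; H1: μ_1 < μ_2 (two-sample pooled-variance t-test, left-tailed).
s_p² = [(31−1)·107² + (18−1)·127²]/(31+18−2) = 13141.8
t = (449 − 392)/√[13141.8·(1/31 + 1/18)] = 1.678
df = n₁ + n₂ − 2 = 47
p-value = P(T ≤ 1.678) ≈ 0.9500
Since p ≈ 0.9500 > α = 0.05, fail to reject H0; the data do not provide sufficient evidence against H0.

1.678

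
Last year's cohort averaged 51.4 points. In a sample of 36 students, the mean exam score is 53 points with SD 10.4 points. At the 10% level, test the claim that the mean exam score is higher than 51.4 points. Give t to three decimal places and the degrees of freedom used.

H0: μ = 51.4; H1: μ > 51.4 (one-sample t-test, right-tailed).
t = (x̄ − μ₀)/(s/√n) = (53 − 51.4)/(10.4/√36) = 0.923
df = n − 1 = 35
p-value = P(T ≥ 0.923) ≈ 0.1811
Since p ≈ 0.1811 > α = 0.1, fail to reject H0; the data do not provide sufficient evidence against H0.

t = 0.923, df = 35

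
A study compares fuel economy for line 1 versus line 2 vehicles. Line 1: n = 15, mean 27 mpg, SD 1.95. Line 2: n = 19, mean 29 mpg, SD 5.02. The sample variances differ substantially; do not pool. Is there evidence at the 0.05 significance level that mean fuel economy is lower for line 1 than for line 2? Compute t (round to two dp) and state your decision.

t = -1.59; fail to reject H0

Let group 1 = line 1, group 2 = line 2. H0: μ_1 = μ_2; H1: μ_1 < μ_2 (Welch's two-sample t-test, left-tailed).
t = (x̄_1 − x̄_2)/√(s_1²/n_1 + s_2²/n_2) = (27 − 29)/√(1.95²/15 + 5.02²/19) = -1.59
Welch–Satterthwaite df ≈ 24.39
p-value = P(T ≤ -1.59) ≈ 0.062
Since p ≈ 0.062 > α = 0.05, fail to reject H0; the data do not provide sufficient evidence against H0.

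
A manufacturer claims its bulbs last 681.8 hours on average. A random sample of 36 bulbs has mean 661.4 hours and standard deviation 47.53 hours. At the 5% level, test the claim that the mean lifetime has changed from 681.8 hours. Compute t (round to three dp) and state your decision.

H0: μ = 681.8; H1: μ ≠ 681.8 (one-sample t-test, two-sided).
t = (x̄ − μ₀)/(s/√n) = (661.4 − 681.8)/(47.53/√36) = -2.575
df = n − 1 = 35
Two-sided p-value ≈ 0.014
Since p ≈ 0.014 < α = 0.05, reject H0; the evidence is statistically significant.

t = -2.575; reject H0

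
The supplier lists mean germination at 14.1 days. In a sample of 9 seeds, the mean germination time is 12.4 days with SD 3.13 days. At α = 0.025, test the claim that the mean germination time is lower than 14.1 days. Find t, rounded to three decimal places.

-1.629

H0: μ = 14.1; H1: μ < 14.1 (one-sample t-test, left-tailed).
t = (x̄ − μ₀)/(s/√n) = (12.4 − 14.1)/(3.13/√9) = -1.629
df = n − 1 = 8
p-value = P(T ≤ -1.629) ≈ 0.071
Since p ≈ 0.071 > α = 0.025, fail to reject H0; the evidence is not statistically significant.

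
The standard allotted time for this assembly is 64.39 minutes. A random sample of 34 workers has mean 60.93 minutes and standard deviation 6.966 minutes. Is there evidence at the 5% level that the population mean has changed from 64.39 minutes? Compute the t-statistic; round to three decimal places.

-2.896

H0: μ = 64.39; H1: μ ≠ 64.39 (one-sample t-test, two-sided).
t = (x̄ − μ₀)/(s/√n) = (60.93 − 64.39)/(6.966/√34) = -2.896
df = n − 1 = 33
Two-sided p-value ≈ 0.007
Since p ≈ 0.007 < α = 0.05, reject H0; the evidence is statistically significant.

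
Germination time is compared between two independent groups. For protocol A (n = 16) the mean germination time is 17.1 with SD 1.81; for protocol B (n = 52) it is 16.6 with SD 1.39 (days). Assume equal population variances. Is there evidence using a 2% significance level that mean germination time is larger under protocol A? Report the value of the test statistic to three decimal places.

Let group 1 = protocol A, group 2 = protocol B. H0: μ_1 = μ_2; H1: μ_1 > μ_2 (two-sample pooled-variance t-test, right-tailed).
s_p² = [(16−1)·1.81² + (52−1)·1.39²]/(16+52−2) = 2.23755
t = (17.1 − 16.6)/√[2.23755·(1/16 + 1/52)] = 1.169
df = n₁ + n₂ − 2 = 66
p-value = P(T ≥ 1.169) ≈ 0.1233
Since p ≈ 0.1233 > α = 0.02, fail to reject H0; the data do not provide sufficient evidence against H0.

1.169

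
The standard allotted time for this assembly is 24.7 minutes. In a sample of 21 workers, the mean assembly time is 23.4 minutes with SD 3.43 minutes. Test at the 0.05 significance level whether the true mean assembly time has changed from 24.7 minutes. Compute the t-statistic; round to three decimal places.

-1.737

H0: μ = 24.7; H1: μ ≠ 24.7 (one-sample t-test, two-sided).
t = (x̄ − μ₀)/(s/√n) = (23.4 − 24.7)/(3.43/√21) = -1.737
df = n − 1 = 20
Two-sided p-value ≈ 0.0978
Since p ≈ 0.0978 > α = 0.05, fail to reject H0; the evidence is not statistically significant.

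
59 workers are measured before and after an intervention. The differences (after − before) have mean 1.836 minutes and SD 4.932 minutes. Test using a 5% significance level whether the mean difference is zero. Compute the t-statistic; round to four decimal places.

H0: μ_d = 0; H1: μ_d ≠ 0 (paired t-test on the differences, two-sided).
t = d̄/(s_d/√n) = 1.836/(4.932/√59) = 2.8594
df = n − 1 = 58
Two-sided p-value ≈ 0.0059
Since p ≈ 0.0059 < α = 0.05, reject H0; the data support H1.

2.8594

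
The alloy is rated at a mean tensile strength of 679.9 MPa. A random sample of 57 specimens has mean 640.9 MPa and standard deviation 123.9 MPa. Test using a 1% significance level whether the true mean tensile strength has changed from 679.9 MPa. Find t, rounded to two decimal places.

-2.38

H0: μ = 679.9; H1: μ ≠ 679.9 (one-sample t-test, two-sided).
t = (x̄ − μ₀)/(s/√n) = (640.9 − 679.9)/(123.9/√57) = -2.38
df = n − 1 = 56
Two-sided p-value ≈ 0.021
Since p ≈ 0.021 > α = 0.01, fail to reject H0; the evidence is not statistically significant.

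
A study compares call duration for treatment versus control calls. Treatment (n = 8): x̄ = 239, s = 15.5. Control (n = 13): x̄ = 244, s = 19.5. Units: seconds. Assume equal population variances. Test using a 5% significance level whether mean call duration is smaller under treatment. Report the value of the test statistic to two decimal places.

Let group 1 = treatment, group 2 = control. H0: μ_1 = μ_2; H1: μ_1 < μ_2 (two-sample pooled-variance t-test, left-tailed).
s_p² = [(8−1)·15.5² + (13−1)·19.5²]/(8+13−2) = 328.671
t = (239 − 244)/√[328.671·(1/8 + 1/13)] = -0.61
df = n₁ + n₂ − 2 = 19
p-value = P(T ≤ -0.61) ≈ 0.273
Since p ≈ 0.273 > α = 0.05, fail to reject H0; the data do not provide sufficient evidence against H0.

-0.61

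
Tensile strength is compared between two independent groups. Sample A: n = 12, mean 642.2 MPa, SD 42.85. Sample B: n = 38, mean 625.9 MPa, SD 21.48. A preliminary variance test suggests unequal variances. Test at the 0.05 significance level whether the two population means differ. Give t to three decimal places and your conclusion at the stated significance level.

Let group 1 = sample A, group 2 = sample B. H0: μ_1 = μ_2; H1: μ_1 ≠ μ_2 (Welch's two-sample t-test, two-sided).
t = (x̄_1 − x̄_2)/√(s_1²/n_1 + s_2²/n_2) = (642.2 − 625.9)/√(42.85²/12 + 21.48²/38) = 1.268
Welch–Satterthwaite df ≈ 12.79
Two-sided p-value ≈ 0.2273
Since p ≈ 0.2273 > α = 0.05, fail to reject H0; the data do not provide sufficient evidence against H0.

t = 1.268; fail to reject H0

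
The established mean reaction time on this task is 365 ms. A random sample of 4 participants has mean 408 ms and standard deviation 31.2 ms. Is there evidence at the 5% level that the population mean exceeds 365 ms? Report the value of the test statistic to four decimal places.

H0: μ = 365; H1: μ > 365 (one-sample t-test, right-tailed).
t = (x̄ − μ₀)/(s/√n) = (408 − 365)/(31.2/√4) = 2.7564
df = n − 1 = 3
p-value = P(T ≥ 2.7564) ≈ 0.0352
Since p ≈ 0.0352 < α = 0.05, reject H0; the evidence is statistically significant.

2.7564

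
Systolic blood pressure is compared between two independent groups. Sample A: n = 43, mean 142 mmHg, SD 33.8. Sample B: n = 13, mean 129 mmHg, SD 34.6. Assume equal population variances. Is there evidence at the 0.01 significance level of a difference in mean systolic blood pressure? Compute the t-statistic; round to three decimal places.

Let group 1 = sample A, group 2 = sample B. H0: μ_1 = μ_2; H1: μ_1 ≠ μ_2 (two-sample pooled-variance t-test, two-sided).
s_p² = [(43−1)·33.8² + (13−1)·34.6²]/(43+13−2) = 1154.6
t = (142 − 129)/√[1154.6·(1/43 + 1/13)] = 1.209
df = n₁ + n₂ − 2 = 54
Two-sided p-value ≈ 0.232
Since p ≈ 0.232 > α = 0.01, fail to reject H0; the evidence is not statistically significant.

1.209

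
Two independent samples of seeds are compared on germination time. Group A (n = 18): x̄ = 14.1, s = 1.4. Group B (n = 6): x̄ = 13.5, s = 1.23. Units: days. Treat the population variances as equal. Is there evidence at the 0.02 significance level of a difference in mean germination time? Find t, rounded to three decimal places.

0.934

Let group 1 = group A, group 2 = group B. H0: μ_1 = μ_2; H1: μ_1 ≠ μ_2 (two-sample pooled-variance t-test, two-sided).
s_p² = [(18−1)·1.4² + (6−1)·1.23²]/(18+6−2) = 1.85839
t = (14.1 − 13.5)/√[1.85839·(1/18 + 1/6)] = 0.934
df = n₁ + n₂ − 2 = 22
Two-sided p-value ≈ 0.3606
Since p ≈ 0.3606 > α = 0.02, fail to reject H0; the data do not provide sufficient evidence against H0.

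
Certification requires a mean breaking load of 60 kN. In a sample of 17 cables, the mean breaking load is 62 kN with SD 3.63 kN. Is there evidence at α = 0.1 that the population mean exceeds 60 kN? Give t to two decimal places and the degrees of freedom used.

H0: μ = 60; H1: μ > 60 (one-sample t-test, right-tailed).
t = (x̄ − μ₀)/(s/√n) = (62 − 60)/(3.63/√17) = 2.27
df = n − 1 = 16
p-value = P(T ≥ 2.27) ≈ 0.019
Since p ≈ 0.019 < α = 0.1, reject H0; the data support H1.

t = 2.27, df = 16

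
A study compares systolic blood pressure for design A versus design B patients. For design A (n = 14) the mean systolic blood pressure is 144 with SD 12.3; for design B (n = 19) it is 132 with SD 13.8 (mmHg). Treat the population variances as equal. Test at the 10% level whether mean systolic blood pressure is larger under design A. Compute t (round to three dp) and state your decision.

t = 2.583; reject H0

Let group 1 = design A, group 2 = design B. H0: μ_1 = μ_2; H1: μ_1 > μ_2 (two-sample pooled-variance t-test, right-tailed).
s_p² = [(14−1)·12.3² + (19−1)·13.8²]/(14+19−2) = 174.022
t = (144 − 132)/√[174.022·(1/14 + 1/19)] = 2.583
df = n₁ + n₂ − 2 = 31
p-value = P(T ≥ 2.583) ≈ 0.007
Since p ≈ 0.007 < α = 0.1, reject H0; the data support H1.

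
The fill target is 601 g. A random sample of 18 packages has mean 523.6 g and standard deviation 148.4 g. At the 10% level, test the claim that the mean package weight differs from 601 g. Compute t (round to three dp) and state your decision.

t = -2.213; reject H0

H0: μ = 601; H1: μ ≠ 601 (one-sample t-test, two-sided).
t = (x̄ − μ₀)/(s/√n) = (523.6 − 601)/(148.4/√18) = -2.213
df = n − 1 = 17
Two-sided p-value ≈ 0.041
Since p ≈ 0.041 < α = 0.1, reject H0; the data support H1.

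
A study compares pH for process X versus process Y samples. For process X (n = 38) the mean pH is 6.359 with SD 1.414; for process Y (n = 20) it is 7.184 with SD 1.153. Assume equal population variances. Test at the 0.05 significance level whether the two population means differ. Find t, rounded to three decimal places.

-2.243

Let group 1 = process X, group 2 = process Y. H0: μ_1 = μ_2; H1: μ_1 ≠ μ_2 (two-sample pooled-variance t-test, two-sided).
s_p² = [(38−1)·1.414² + (20−1)·1.153²]/(38+20−2) = 1.77208
t = (6.359 − 7.184)/√[1.77208·(1/38 + 1/20)] = -2.243
df = n₁ + n₂ − 2 = 56
Two-sided p-value ≈ 0.0288
Since p ≈ 0.0288 < α = 0.05, reject H0; the data support H1.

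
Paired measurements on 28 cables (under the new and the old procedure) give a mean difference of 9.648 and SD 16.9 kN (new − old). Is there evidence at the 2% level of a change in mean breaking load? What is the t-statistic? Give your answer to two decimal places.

3.02

H0: μ_d = 0; H1: μ_d ≠ 0 (paired t-test on the differences, two-sided).
t = d̄/(s_d/√n) = 9.648/(16.9/√28) = 3.02
df = n − 1 = 27
Two-sided p-value ≈ 0.0055
Since p ≈ 0.0055 < α = 0.02, reject H0; the evidence is statistically significant.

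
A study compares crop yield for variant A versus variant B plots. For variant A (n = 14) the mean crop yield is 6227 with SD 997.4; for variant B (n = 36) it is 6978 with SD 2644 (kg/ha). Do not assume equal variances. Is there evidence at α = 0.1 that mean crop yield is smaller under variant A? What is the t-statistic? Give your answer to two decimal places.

Let group 1 = variant A, group 2 = variant B. H0: μ_1 = μ_2; H1: μ_1 < μ_2 (Welch's two-sample t-test, left-tailed).
t = (x̄_1 − x̄_2)/√(s_1²/n_1 + s_2²/n_2) = (6227 − 6978)/√(997.4²/14 + 2644²/36) = -1.46
Welch–Satterthwaite df ≈ 48.00
p-value = P(T ≤ -1.46) ≈ 0.076
Since p ≈ 0.076 < α = 0.1, reject H0; the evidence is statistically significant.

-1.46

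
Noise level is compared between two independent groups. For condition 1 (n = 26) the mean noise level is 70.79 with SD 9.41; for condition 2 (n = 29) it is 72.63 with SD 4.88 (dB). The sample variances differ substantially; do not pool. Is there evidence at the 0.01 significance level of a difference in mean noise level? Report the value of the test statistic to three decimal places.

-0.895

Let group 1 = condition 1, group 2 = condition 2. H0: μ_1 = μ_2; H1: μ_1 ≠ μ_2 (Welch's two-sample t-test, two-sided).
t = (x̄_1 − x̄_2)/√(s_1²/n_1 + s_2²/n_2) = (70.79 − 72.63)/√(9.41²/26 + 4.88²/29) = -0.895
Welch–Satterthwaite df ≈ 36.61
Two-sided p-value ≈ 0.377
Since p ≈ 0.377 > α = 0.01, fail to reject H0; the evidence is not statistically significant.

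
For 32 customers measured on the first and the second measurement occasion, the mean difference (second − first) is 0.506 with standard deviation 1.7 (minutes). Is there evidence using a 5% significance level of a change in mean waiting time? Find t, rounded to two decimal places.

H0: μ_d = 0; H1: μ_d ≠ 0 (paired t-test on the differences, two-sided).
t = d̄/(s_d/√n) = 0.506/(1.7/√32) = 1.68
df = n − 1 = 31
Two-sided p-value ≈ 0.1023
Since p ≈ 0.1023 > α = 0.05, fail to reject H0; the evidence is not statistically significant.

1.68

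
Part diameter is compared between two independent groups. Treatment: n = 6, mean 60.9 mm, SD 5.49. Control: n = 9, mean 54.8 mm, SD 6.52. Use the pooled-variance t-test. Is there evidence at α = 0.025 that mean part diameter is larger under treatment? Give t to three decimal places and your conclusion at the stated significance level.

Let group 1 = treatment, group 2 = control. H0: μ_1 = μ_2; H1: μ_1 > μ_2 (two-sample pooled-variance t-test, right-tailed).
s_p² = [(6−1)·5.49² + (9−1)·6.52²]/(6+9−2) = 37.7526
t = (60.9 − 54.8)/√[37.7526·(1/6 + 1/9)] = 1.884
df = n₁ + n₂ − 2 = 13
p-value = P(T ≥ 1.884) ≈ 0.041
Since p ≈ 0.041 > α = 0.025, fail to reject H0; the evidence is not statistically significant.

t = 1.884; fail to reject H0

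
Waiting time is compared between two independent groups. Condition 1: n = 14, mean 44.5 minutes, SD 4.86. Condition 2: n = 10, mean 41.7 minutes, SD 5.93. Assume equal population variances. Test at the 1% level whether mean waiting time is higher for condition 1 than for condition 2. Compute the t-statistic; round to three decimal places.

1.270

Let group 1 = condition 1, group 2 = condition 2. H0: μ_1 = μ_2; H1: μ_1 > μ_2 (two-sample pooled-variance t-test, right-tailed).
s_p² = [(14−1)·4.86² + (10−1)·5.93²]/(14+10−2) = 28.3427
t = (44.5 − 41.7)/√[28.3427·(1/14 + 1/10)] = 1.270
df = n₁ + n₂ − 2 = 22
p-value = P(T ≥ 1.270) ≈ 0.1086
Since p ≈ 0.1086 > α = 0.01, fail to reject H0; the evidence is not statistically significant.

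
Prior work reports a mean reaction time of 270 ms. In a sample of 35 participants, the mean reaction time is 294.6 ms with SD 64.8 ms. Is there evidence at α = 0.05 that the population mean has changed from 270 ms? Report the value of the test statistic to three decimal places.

H0: μ = 270; H1: μ ≠ 270 (one-sample t-test, two-sided).
t = (x̄ − μ₀)/(s/√n) = (294.6 − 270)/(64.8/√35) = 2.246
df = n − 1 = 34
Two-sided p-value ≈ 0.031
Since p ≈ 0.031 < α = 0.05, reject H0; the evidence is statistically significant.

2.246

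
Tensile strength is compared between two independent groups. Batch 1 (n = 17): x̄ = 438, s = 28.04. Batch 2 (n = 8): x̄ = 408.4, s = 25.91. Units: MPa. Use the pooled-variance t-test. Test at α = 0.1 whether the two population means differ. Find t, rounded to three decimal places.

2.519

Let group 1 = batch 1, group 2 = batch 2. H0: μ_1 = μ_2; H1: μ_1 ≠ μ_2 (two-sample pooled-variance t-test, two-sided).
s_p² = [(17−1)·28.04² + (8−1)·25.91²]/(17+8−2) = 751.268
t = (438 − 408.4)/√[751.268·(1/17 + 1/8)] = 2.519
df = n₁ + n₂ − 2 = 23
Two-sided p-value ≈ 0.0192
Since p ≈ 0.0192 < α = 0.1, reject H0; the evidence is statistically significant.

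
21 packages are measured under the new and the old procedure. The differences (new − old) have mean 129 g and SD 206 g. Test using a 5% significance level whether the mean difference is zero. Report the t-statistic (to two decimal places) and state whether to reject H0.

t = 2.87; reject H0

H0: μ_d = 0; H1: μ_d ≠ 0 (paired t-test on the differences, two-sided).
t = d̄/(s_d/√n) = 129/(206/√21) = 2.87
df = n − 1 = 20
Two-sided p-value ≈ 0.009
Since p ≈ 0.009 < α = 0.05, reject H0; the evidence is statistically significant.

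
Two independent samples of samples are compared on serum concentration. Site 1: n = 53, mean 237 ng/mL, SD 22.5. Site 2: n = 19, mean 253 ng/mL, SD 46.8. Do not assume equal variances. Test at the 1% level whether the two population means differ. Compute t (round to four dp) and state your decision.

t = -1.4321; fail to reject H0

Let group 1 = site 1, group 2 = site 2. H0: μ_1 = μ_2; H1: μ_1 ≠ μ_2 (Welch's two-sample t-test, two-sided).
t = (x̄_1 − x̄_2)/√(s_1²/n_1 + s_2²/n_2) = (237 − 253)/√(22.5²/53 + 46.8²/19) = -1.4321
Welch–Satterthwaite df ≈ 21.06
Two-sided p-value ≈ 0.1668
Since p ≈ 0.1668 > α = 0.01, fail to reject H0; the evidence is not statistically significant.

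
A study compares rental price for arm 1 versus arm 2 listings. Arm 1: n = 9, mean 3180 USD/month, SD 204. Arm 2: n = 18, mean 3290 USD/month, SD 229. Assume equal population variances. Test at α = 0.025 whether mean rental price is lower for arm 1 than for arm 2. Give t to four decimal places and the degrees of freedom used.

t = -1.2175, df = 25

Let group 1 = arm 1, group 2 = arm 2. H0: μ_1 = μ_2; H1: μ_1 < μ_2 (two-sample pooled-variance t-test, left-tailed).
s_p² = [(9−1)·204² + (18−1)·229²]/(9+18−2) = 48977
t = (3180 − 3290)/√[48977·(1/9 + 1/18)] = -1.2175
df = n₁ + n₂ − 2 = 25
p-value = P(T ≤ -1.2175) ≈ 0.1174
Since p ≈ 0.1174 > α = 0.025, fail to reject H0; the evidence is not statistically significant.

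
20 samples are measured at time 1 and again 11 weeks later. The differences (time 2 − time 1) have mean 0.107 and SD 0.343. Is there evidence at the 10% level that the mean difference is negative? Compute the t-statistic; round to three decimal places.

1.395

H0: μ_d = 0; H1: μ_d < 0 (paired t-test on the differences, left-tailed).
t = d̄/(s_d/√n) = 0.107/(0.343/√20) = 1.395
df = n − 1 = 19
p-value = P(T ≤ 1.395) ≈ 0.910
Since p ≈ 0.910 > α = 0.1, fail to reject H0; the data do not provide sufficient evidence against H0.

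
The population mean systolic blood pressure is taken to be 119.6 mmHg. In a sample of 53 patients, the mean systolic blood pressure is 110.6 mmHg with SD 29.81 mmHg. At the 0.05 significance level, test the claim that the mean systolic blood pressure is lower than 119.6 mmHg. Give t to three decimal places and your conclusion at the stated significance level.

t = -2.198; reject H0

H0: μ = 119.6; H1: μ < 119.6 (one-sample t-test, left-tailed).
t = (x̄ − μ₀)/(s/√n) = (110.6 − 119.6)/(29.81/√53) = -2.198
df = n − 1 = 52
p-value = P(T ≤ -2.198) ≈ 0.0162
Since p ≈ 0.0162 < α = 0.05, reject H0; the data support H1.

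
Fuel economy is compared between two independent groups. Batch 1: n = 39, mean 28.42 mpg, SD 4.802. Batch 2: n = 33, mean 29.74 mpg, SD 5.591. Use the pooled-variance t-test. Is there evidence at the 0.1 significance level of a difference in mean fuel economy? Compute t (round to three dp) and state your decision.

Let group 1 = batch 1, group 2 = batch 2. H0: μ_1 = μ_2; H1: μ_1 ≠ μ_2 (two-sample pooled-variance t-test, two-sided).
s_p² = [(39−1)·4.802² + (33−1)·5.591²]/(39+33−2) = 26.8078
t = (28.42 − 29.74)/√[26.8078·(1/39 + 1/33)] = -1.078
df = n₁ + n₂ − 2 = 70
Two-sided p-value ≈ 0.285
Since p ≈ 0.285 > α = 0.1, fail to reject H0; the data do not provide sufficient evidence against H0.

t = -1.078; fail to reject H0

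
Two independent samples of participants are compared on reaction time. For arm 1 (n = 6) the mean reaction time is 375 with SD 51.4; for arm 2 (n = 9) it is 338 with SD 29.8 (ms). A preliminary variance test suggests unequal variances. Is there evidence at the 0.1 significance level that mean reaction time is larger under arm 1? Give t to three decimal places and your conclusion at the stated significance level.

t = 1.594; reject H0

Let group 1 = arm 1, group 2 = arm 2. H0: μ_1 = μ_2; H1: μ_1 > μ_2 (Welch's two-sample t-test, right-tailed).
t = (x̄_1 − x̄_2)/√(s_1²/n_1 + s_2²/n_2) = (375 − 338)/√(51.4²/6 + 29.8²/9) = 1.594
Welch–Satterthwaite df ≈ 7.26
p-value = P(T ≥ 1.594) ≈ 0.0767
Since p ≈ 0.0767 < α = 0.1, reject H0; the data support H1.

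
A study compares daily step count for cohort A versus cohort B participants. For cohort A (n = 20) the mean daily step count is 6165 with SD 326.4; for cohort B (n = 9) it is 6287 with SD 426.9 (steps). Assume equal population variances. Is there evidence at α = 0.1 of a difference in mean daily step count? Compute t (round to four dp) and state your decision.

t = -0.8464; fail to reject H0

Let group 1 = cohort A, group 2 = cohort B. H0: μ_1 = μ_2; H1: μ_1 ≠ μ_2 (two-sample pooled-variance t-test, two-sided).
s_p² = [(20−1)·326.4² + (9−1)·426.9²]/(20+9−2) = 128969
t = (6165 − 6287)/√[128969·(1/20 + 1/9)] = -0.8464
df = n₁ + n₂ − 2 = 27
Two-sided p-value ≈ 0.405
Since p ≈ 0.405 > α = 0.1, fail to reject H0; the data do not provide sufficient evidence against H0.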